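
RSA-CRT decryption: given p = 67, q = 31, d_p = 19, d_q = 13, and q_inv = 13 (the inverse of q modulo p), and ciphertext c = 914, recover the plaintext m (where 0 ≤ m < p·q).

m₁ = c^(d_p) mod p: c ≡ 43 (mod 67), and 43^19 mod 67 = 3.
m₂ = c^(d_q) mod q: c ≡ 15 (mod 31), and 15^13 mod 31 = 27.
h = q_inv·(m₁ − m₂) mod p = 13·(3 − 27) mod 67 = 23.
m = m₂ + h·q = 27 + 23·31 = 740.

740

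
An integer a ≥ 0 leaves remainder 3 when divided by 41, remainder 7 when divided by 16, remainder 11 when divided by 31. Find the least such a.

From a ≡ 3 (mod 41) write a = 3 + 41t. Substituting into a ≡ 7 (mod 16) gives 41t ≡ 4 (mod 16), and since 9⁻¹ ≡ 9 (mod 16), t ≡ 4. Hence a ≡ 3 + 41·4 = 167 (mod 656).
From a ≡ 167 (mod 656) write a = 167 + 656t. Substituting into a ≡ 11 (mod 31) gives 656t ≡ 30 (mod 31), and since 5⁻¹ ≡ 25 (mod 31), t ≡ 6. Hence a ≡ 167 + 656·6 = 4103 (mod 20336).

4103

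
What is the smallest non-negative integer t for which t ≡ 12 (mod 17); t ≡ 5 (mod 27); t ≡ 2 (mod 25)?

5027

The moduli are pairwise coprime; N = 17·27·25 = 11475.
N/17 = 675; 675 ≡ 12 (mod 17); 12·10 ≡ 1, so inverse 10.
N/27 = 425; 425 ≡ 20 (mod 27); 20·23 ≡ 1, so inverse 23.
N/25 = 459; 459 ≡ 9 (mod 25); 9·14 ≡ 1, so inverse 14.
t ≡ 12·675·10 + 5·425·23 + 2·459·14 = 142727.
142727 mod 11475 = 5027.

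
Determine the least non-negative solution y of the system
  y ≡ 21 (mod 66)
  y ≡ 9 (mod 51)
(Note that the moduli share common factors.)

Combine the congruences pairwise.
gcd(66, 51) = 3 and 3 | (9 − 21), so the pair is consistent; merging gives y ≡ 417 (mod 1122), where 1122 = lcm(66, 51).
The solution is unique modulo lcm(66, 51) = 1122.

417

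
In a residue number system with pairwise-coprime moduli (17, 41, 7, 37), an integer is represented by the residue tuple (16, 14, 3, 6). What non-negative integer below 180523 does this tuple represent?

57578

The moduli are pairwise coprime; N = 17·41·7·37 = 180523.
N/17 = 10619; 10619 ≡ 11 (mod 17); 11·14 ≡ 1, so inverse 14.
N/41 = 4403; 4403 ≡ 16 (mod 41); 16·18 ≡ 1, so inverse 18.
N/7 = 25789; 25789 ≡ 1 (mod 7), inverse 1.
N/37 = 4879; 4879 ≡ 32 (mod 37); 32·22 ≡ 1, so inverse 22.
x ≡ 16·10619·14 + 14·4403·18 + 3·25789·1 + 6·4879·22 = 4209607.
4209607 mod 180523 = 57578.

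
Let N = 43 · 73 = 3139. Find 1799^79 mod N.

2487

Mod 43: 1799 ≡ 36; by Fermat, exponent reduces to 79 mod 42 = 37; 36^37 ≡ 36 (mod 43).
Mod 73: 1799 ≡ 47; by Fermat, exponent reduces to 79 mod 72 = 7; 47^7 ≡ 5 (mod 73).
Combine by CRT: x ≡ 36 (mod 43), x ≡ 5 (mod 73) ⇒ x ≡ 2487 (mod 3139).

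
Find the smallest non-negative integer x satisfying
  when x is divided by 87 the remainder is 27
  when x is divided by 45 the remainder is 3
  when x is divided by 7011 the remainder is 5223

gcd(87, 45) = 3 and 3 | (3 − 27), so the pair is consistent; merging gives x ≡ 723 (mod 1305), where 1305 = lcm(87, 45).
gcd(1305, 7011) = 9 and 9 | (5223 − 723), so the pair is consistent; merging gives x ≡ 881598 (mod 1016595), where 1016595 = lcm(1305, 7011).
The solution is unique modulo lcm(87, 45, 7011) = 1016595.

881598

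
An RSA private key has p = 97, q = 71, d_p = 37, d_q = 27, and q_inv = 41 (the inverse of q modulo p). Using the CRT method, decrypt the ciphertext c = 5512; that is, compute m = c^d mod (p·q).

314

m₁ = c^(d_p) mod p: c ≡ 80 (mod 97), and 80^37 mod 97 = 23.
m₂ = c^(d_q) mod q: c ≡ 45 (mod 71), and 45^27 mod 71 = 30.
h = q_inv·(m₁ − m₂) mod p = 41·(23 − 30) mod 97 = 4.
m = m₂ + h·q = 30 + 4·71 = 314.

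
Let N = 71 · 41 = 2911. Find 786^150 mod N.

1918

Mod 71: 786 ≡ 5; by Fermat, exponent reduces to 150 mod 70 = 10; 5^10 ≡ 1 (mod 71).
Mod 41: 786 ≡ 7; by Fermat, exponent reduces to 150 mod 40 = 30; 7^30 ≡ 32 (mod 41).
Combine by CRT: x ≡ 1 (mod 71), x ≡ 32 (mod 41) ⇒ x ≡ 1918 (mod 2911).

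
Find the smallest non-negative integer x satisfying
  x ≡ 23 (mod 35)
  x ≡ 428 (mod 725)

gcd(35, 725) = 5 and 5 | (428 − 23), so the pair is consistent; merging gives x ≡ 1878 (mod 5075), where 5075 = lcm(35, 725).
The solution is unique modulo lcm(35, 725) = 5075.

1878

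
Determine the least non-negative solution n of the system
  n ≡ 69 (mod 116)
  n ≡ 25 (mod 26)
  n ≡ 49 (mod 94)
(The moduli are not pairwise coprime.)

57953

gcd(116, 26) = 2 and 2 | (25 − 69), so the pair is consistent; merging gives n ≡ 649 (mod 1508), where 1508 = lcm(116, 26).
gcd(1508, 94) = 2 and 2 | (49 − 649), so the pair is consistent; merging gives n ≡ 57953 (mod 70876), where 70876 = lcm(1508, 94).
The solution is unique modulo lcm(116, 26, 94) = 70876.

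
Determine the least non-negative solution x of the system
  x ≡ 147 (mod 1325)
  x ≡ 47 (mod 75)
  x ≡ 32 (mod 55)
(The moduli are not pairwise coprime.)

13397

gcd(1325, 75) = 25 and 25 | (47 − 147), so the pair is consistent; merging gives x ≡ 1472 (mod 3975), where 3975 = lcm(1325, 75).
gcd(3975, 55) = 5 and 5 | (32 − 1472), so the pair is consistent; merging gives x ≡ 13397 (mod 43725), where 43725 = lcm(3975, 55).
The solution is unique modulo lcm(1325, 75, 55) = 43725.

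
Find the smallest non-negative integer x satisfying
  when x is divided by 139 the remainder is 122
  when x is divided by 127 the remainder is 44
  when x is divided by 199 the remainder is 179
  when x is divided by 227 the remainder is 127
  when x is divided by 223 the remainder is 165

The moduli are pairwise coprime; N = 139·127·199·227·223 = 177828890087.
N/139 = 1279344533; 1279344533 ≡ 70 (mod 139); 70·2 ≡ 1, so inverse 2.
N/127 = 1400227481; 1400227481 ≡ 30 (mod 127); 30·72 ≡ 1, so inverse 72.
N/199 = 893612513; 893612513 ≡ 28 (mod 199); 28·64 ≡ 1, so inverse 64.
N/227 = 783387181; 783387181 ≡ 193 (mod 227); 193·20 ≡ 1, so inverse 20.
N/223 = 797438969; 797438969 ≡ 112 (mod 223); 112·2 ≡ 1, so inverse 2.
x ≡ 122·1279344533·2 + 44·1400227481·72 + 179·893612513·64 + 127·783387181·20 + 165·797438969·2 = 17238263974298.
17238263974298 mod 177828890087 = 166690525946.

166690525946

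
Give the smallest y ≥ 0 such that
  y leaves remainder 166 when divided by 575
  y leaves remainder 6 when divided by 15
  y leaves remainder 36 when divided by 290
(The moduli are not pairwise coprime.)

gcd(575, 15) = 5 and 5 | (6 − 166), so the pair is consistent; merging gives y ≡ 741 (mod 1725), where 1725 = lcm(575, 15).
gcd(1725, 290) = 5 and 5 | (36 − 741), so the pair is consistent; merging gives y ≡ 81816 (mod 100050), where 100050 = lcm(1725, 290).
The solution is unique modulo lcm(575, 15, 290) = 100050.

81816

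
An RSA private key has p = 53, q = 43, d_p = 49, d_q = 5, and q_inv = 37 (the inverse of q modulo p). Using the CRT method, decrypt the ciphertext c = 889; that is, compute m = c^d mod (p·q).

1267

m₁ = c^(d_p) mod p: c ≡ 41 (mod 53), and 41^49 mod 53 = 48.
m₂ = c^(d_q) mod q: c ≡ 29 (mod 43), and 29^5 mod 43 = 20.
h = q_inv·(m₁ − m₂) mod p = 37·(48 − 20) mod 53 = 29.
m = m₂ + h·q = 20 + 29·43 = 1267.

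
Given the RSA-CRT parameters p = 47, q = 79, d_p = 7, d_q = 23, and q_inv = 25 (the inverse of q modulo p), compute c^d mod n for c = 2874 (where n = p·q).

m₁ = c^(d_p) mod p: c ≡ 7 (mod 47), and 7^7 mod 47 = 9.
m₂ = c^(d_q) mod q: c ≡ 30 (mod 79), and 30^23 mod 79 = 47.
h = q_inv·(m₁ − m₂) mod p = 25·(9 − 47) mod 47 = 37.
m = m₂ + h·q = 47 + 37·79 = 2970.

2970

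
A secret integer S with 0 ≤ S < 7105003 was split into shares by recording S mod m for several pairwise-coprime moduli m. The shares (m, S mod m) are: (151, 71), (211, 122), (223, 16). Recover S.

The moduli are pairwise coprime; N = 151·211·223 = 7105003.
N/151 = 47053; 47053 ≡ 92 (mod 151); 92·87 ≡ 1, so inverse 87.
N/211 = 33673; 33673 ≡ 124 (mod 211); 124·97 ≡ 1, so inverse 97.
N/223 = 31861; 31861 ≡ 195 (mod 223); 195·215 ≡ 1, so inverse 215.
S ≡ 71·47053·87 + 122·33673·97 + 16·31861·215 = 798734503.
798734503 mod 7105003 = 2974167.

2974167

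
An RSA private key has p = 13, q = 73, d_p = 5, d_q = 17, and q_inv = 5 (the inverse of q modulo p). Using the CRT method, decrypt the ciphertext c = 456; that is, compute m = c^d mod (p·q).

872

m₁ = c^(d_p) mod p: c ≡ 1 (mod 13), and 1^5 mod 13 = 1.
m₂ = c^(d_q) mod q: c ≡ 18 (mod 73), and 18^17 mod 73 = 69.
h = q_inv·(m₁ − m₂) mod p = 5·(1 − 69) mod 13 = 11.
m = m₂ + h·q = 69 + 11·73 = 872.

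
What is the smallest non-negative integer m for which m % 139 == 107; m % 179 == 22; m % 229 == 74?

From m ≡ 107 (mod 139) write m = 107 + 139t. Substituting into m ≡ 22 (mod 179) gives 139t ≡ 94 (mod 179), and since 139⁻¹ ≡ 85 (mod 179), t ≡ 114. Hence m ≡ 107 + 139·114 = 15953 (mod 24881).
From m ≡ 15953 (mod 24881) write m = 15953 + 24881t. Substituting into m ≡ 74 (mod 229) gives 24881t ≡ 151 (mod 229), and since 149⁻¹ ≡ 83 (mod 229), t ≡ 167. Hence m ≡ 15953 + 24881·167 = 4171080 (mod 5697749).

4171080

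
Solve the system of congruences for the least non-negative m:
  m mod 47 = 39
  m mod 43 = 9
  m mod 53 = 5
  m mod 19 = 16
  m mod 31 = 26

The moduli are pairwise coprime; N = 47·43·53·19·31 = 63089557.
N/47 = 1342331; 1342331 ≡ 11 (mod 47); 11·30 ≡ 1, so inverse 30.
N/43 = 1467199; 1467199 ≡ 39 (mod 43); 39·32 ≡ 1, so inverse 32.
N/53 = 1190369; 1190369 ≡ 42 (mod 53); 42·24 ≡ 1, so inverse 24.
N/19 = 3320503; 3320503 ≡ 6 (mod 19); 6·16 ≡ 1, so inverse 16.
N/31 = 2035147; 2035147 ≡ 28 (mod 31); 28·10 ≡ 1, so inverse 10.
m ≡ 39·1342331·30 + 9·1467199·32 + 5·1190369·24 + 16·3320503·16 + 26·2035147·10 = 3515111850.
3515111850 mod 63089557 = 45186215.

45186215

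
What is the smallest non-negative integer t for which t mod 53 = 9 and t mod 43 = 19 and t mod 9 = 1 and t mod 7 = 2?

125407

The moduli are pairwise coprime; N = 53·43·9·7 = 143577.
N/53 = 2709; 2709 ≡ 6 (mod 53); 6·9 ≡ 1, so inverse 9.
N/43 = 3339; 3339 ≡ 28 (mod 43); 28·20 ≡ 1, so inverse 20.
N/9 = 15953; 15953 ≡ 5 (mod 9); 5·2 ≡ 1, so inverse 2.
N/7 = 20511; 20511 ≡ 1 (mod 7), inverse 1.
t ≡ 9·2709·9 + 19·3339·20 + 1·15953·2 + 2·20511·1 = 1561177.
1561177 mod 143577 = 125407.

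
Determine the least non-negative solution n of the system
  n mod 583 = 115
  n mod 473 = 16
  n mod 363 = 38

gcd(583, 473) = 11 and 11 | (16 − 115), so the pair is consistent; merging gives n ≡ 7111 (mod 25069), where 25069 = lcm(583, 473).
gcd(25069, 363) = 11 and 11 | (38 − 7111), so the pair is consistent; merging gives n ≡ 633836 (mod 827277), where 827277 = lcm(25069, 363).
The solution is unique modulo lcm(583, 473, 363) = 827277.

633836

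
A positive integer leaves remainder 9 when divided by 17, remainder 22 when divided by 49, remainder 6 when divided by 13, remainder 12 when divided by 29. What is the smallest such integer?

The moduli are pairwise coprime; N = 17·49·13·29 = 314041.
N/17 = 18473; 18473 ≡ 11 (mod 17); 11·14 ≡ 1, so inverse 14.
N/49 = 6409; 6409 ≡ 39 (mod 49); 39·44 ≡ 1, so inverse 44.
N/13 = 24157; 24157 ≡ 3 (mod 13); 3·9 ≡ 1, so inverse 9.
N/29 = 10829; 10829 ≡ 12 (mod 29); 12·17 ≡ 1, so inverse 17.
t ≡ 9·18473·14 + 22·6409·44 + 6·24157·9 + 12·10829·17 = 12045104.
12045104 mod 314041 = 111546.

111546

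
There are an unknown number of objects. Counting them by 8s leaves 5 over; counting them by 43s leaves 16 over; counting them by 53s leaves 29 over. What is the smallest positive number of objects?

From N ≡ 5 (mod 8) write N = 5 + 8t. Substituting into N ≡ 16 (mod 43) gives 8t ≡ 11 (mod 43), and since 8⁻¹ ≡ 27 (mod 43), t ≡ 39. Hence N ≡ 5 + 8·39 = 317 (mod 344).
From N ≡ 317 (mod 344) write N = 317 + 344t. Substituting into N ≡ 29 (mod 53) gives 344t ≡ 30 (mod 53), and since 26⁻¹ ≡ 51 (mod 53), t ≡ 46. Hence N ≡ 317 + 344·46 = 16141 (mod 18232).

16141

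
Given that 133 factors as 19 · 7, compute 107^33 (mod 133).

Mod 19: 107 ≡ 12; by Fermat, exponent reduces to 33 mod 18 = 15; 12^15 ≡ 18 (mod 19).
Mod 7: 107 ≡ 2; by Fermat, exponent reduces to 33 mod 6 = 3; 2^3 ≡ 1 (mod 7).
Combine by CRT: x ≡ 18 (mod 19), x ≡ 1 (mod 7) ⇒ x ≡ 113 (mod 133).

113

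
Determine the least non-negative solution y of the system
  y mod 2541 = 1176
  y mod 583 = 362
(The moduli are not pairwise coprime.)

62160

gcd(2541, 583) = 11 and 11 | (362 − 1176), so the pair is consistent; merging gives y ≡ 62160 (mod 134673), where 134673 = lcm(2541, 583).
The solution is unique modulo lcm(2541, 583) = 134673.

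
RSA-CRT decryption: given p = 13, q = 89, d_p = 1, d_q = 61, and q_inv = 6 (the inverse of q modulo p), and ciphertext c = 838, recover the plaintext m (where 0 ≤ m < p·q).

m₁ = c^(d_p) mod p: c ≡ 6 (mod 13), and 6^1 mod 13 = 6.
m₂ = c^(d_q) mod q: c ≡ 37 (mod 89), and 37^61 mod 89 = 52.
h = q_inv·(m₁ − m₂) mod p = 6·(6 − 52) mod 13 = 10.
m = m₂ + h·q = 52 + 10·89 = 942.

942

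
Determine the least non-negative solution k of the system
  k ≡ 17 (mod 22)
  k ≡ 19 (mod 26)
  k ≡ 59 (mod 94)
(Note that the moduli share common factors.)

435

gcd(22, 26) = 2 and 2 | (19 − 17), so the pair is consistent; merging gives k ≡ 149 (mod 286), where 286 = lcm(22, 26).
gcd(286, 94) = 2 and 2 | (59 − 149), so the pair is consistent; merging gives k ≡ 435 (mod 13442), where 13442 = lcm(286, 94).
The solution is unique modulo lcm(22, 26, 94) = 13442.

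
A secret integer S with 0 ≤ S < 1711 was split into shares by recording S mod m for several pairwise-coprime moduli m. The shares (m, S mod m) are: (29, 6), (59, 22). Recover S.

789

From S ≡ 6 (mod 29) write S = 6 + 29t. Substituting into S ≡ 22 (mod 59) gives 29t ≡ 16 (mod 59), and since 29⁻¹ ≡ 57 (mod 59), t ≡ 27. Hence S ≡ 6 + 29·27 = 789 (mod 1711).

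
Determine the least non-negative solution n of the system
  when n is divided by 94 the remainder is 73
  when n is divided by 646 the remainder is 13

Combine the congruences pairwise.
gcd(94, 646) = 2 and 2 | (13 − 73), so the pair is consistent; merging gives n ≡ 27145 (mod 30362), where 30362 = lcm(94, 646).
The solution is unique modulo lcm(94, 646) = 30362.

27145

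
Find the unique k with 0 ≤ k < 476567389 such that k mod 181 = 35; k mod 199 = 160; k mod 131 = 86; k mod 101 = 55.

The moduli are pairwise coprime; N = 181·199·131·101 = 476567389.
N/181 = 2632969; 2632969 ≡ 143 (mod 181); 143·100 ≡ 1, so inverse 100.
N/199 = 2394811; 2394811 ≡ 45 (mod 199); 45·115 ≡ 1, so inverse 115.
N/131 = 3637919; 3637919 ≡ 49 (mod 131); 49·123 ≡ 1, so inverse 123.
N/101 = 4718489; 4718489 ≡ 72 (mod 101); 72·94 ≡ 1, so inverse 94.
k ≡ 35·2632969·100 + 160·2394811·115 + 86·3637919·123 + 55·4718489·94 = 116156409212.
116156409212 mod 476567389 = 350533685.

350533685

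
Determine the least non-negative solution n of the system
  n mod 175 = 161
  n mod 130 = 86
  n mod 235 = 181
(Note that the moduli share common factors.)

gcd(175, 130) = 5 and 5 | (86 − 161), so the pair is consistent; merging gives n ≡ 1386 (mod 4550), where 4550 = lcm(175, 130).
gcd(4550, 235) = 5 and 5 | (181 − 1386), so the pair is consistent; merging gives n ≡ 87836 (mod 213850), where 213850 = lcm(4550, 235).
The solution is unique modulo lcm(175, 130, 235) = 213850.

87836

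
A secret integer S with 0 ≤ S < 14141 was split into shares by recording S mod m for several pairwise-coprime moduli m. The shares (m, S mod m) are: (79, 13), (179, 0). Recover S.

From S ≡ 13 (mod 79) write S = 13 + 79t. Substituting into S ≡ 0 (mod 179) gives 79t ≡ 166 (mod 179), and since 79⁻¹ ≡ 34 (mod 179), t ≡ 95. Hence S ≡ 13 + 79·95 = 7518 (mod 14141).

7518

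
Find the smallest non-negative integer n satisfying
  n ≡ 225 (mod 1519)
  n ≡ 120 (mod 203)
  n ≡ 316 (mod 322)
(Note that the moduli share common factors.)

gcd(1519, 203) = 7 and 7 | (120 − 225), so the pair is consistent; merging gives n ≡ 1744 (mod 44051), where 44051 = lcm(1519, 203).
gcd(44051, 322) = 7 and 7 | (316 − 1744), so the pair is consistent; merging gives n ≡ 1675682 (mod 2026346), where 2026346 = lcm(44051, 322).
The solution is unique modulo lcm(1519, 203, 322) = 2026346.

1675682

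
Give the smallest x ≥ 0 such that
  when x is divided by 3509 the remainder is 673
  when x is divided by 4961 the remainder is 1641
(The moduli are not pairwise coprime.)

gcd(3509, 4961) = 121 and 121 | (1641 − 673), so the pair is consistent; merging gives x ≡ 46290 (mod 143869), where 143869 = lcm(3509, 4961).
The solution is unique modulo lcm(3509, 4961) = 143869.

46290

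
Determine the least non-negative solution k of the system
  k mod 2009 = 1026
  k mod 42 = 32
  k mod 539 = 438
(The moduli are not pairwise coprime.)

9062

gcd(2009, 42) = 7 and 7 | (32 − 1026), so the pair is consistent; merging gives k ≡ 9062 (mod 12054), where 12054 = lcm(2009, 42).
gcd(12054, 539) = 49 and 49 | (438 − 9062), so the pair is consistent; merging gives k ≡ 9062 (mod 132594), where 132594 = lcm(12054, 539).
The solution is unique modulo lcm(2009, 42, 539) = 132594.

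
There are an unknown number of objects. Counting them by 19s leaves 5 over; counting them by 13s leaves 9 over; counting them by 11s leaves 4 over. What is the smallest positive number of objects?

1335

The moduli are pairwise coprime; M = 19·13·11 = 2717.
M/19 = 143; 143 ≡ 10 (mod 19); 10·2 ≡ 1, so inverse 2.
M/13 = 209; 209 ≡ 1 (mod 13), inverse 1.
M/11 = 247; 247 ≡ 5 (mod 11); 5·9 ≡ 1, so inverse 9.
N ≡ 5·143·2 + 9·209·1 + 4·247·9 = 12203.
12203 mod 2717 = 1335.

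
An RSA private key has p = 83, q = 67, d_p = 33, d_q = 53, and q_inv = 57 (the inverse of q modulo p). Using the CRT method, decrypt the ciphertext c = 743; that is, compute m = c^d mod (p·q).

m₁ = c^(d_p) mod p: c ≡ 79 (mod 83), and 79^33 mod 83 = 22.
m₂ = c^(d_q) mod q: c ≡ 6 (mod 67), and 6^53 mod 67 = 55.
h = q_inv·(m₁ − m₂) mod p = 57·(22 − 55) mod 83 = 28.
m = m₂ + h·q = 55 + 28·67 = 1931.

1931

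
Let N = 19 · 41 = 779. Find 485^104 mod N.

510

Mod 19: 485 ≡ 10; by Fermat, exponent reduces to 104 mod 18 = 14; 10^14 ≡ 16 (mod 19).
Mod 41: 485 ≡ 34; by Fermat, exponent reduces to 104 mod 40 = 24; 34^24 ≡ 18 (mod 41).
Combine by CRT: x ≡ 16 (mod 19), x ≡ 18 (mod 41) ⇒ x ≡ 510 (mod 779).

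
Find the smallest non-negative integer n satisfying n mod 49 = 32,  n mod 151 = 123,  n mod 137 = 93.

357389

From n ≡ 32 (mod 49) write n = 32 + 49t. Substituting into n ≡ 123 (mod 151) gives 49t ≡ 91 (mod 151), and since 49⁻¹ ≡ 37 (mod 151), t ≡ 45. Hence n ≡ 32 + 49·45 = 2237 (mod 7399).
From n ≡ 2237 (mod 7399) write n = 2237 + 7399t. Substituting into n ≡ 93 (mod 137) gives 7399t ≡ 48 (mod 137), and since 1⁻¹ ≡ 1 (mod 137), t ≡ 48. Hence n ≡ 2237 + 7399·48 = 357389 (mod 1013663).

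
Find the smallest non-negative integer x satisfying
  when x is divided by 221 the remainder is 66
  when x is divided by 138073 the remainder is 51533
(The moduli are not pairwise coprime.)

1156117

gcd(221, 138073) = 13 and 13 | (51533 − 66), so the pair is consistent; merging gives x ≡ 1156117 (mod 2347241), where 2347241 = lcm(221, 138073).
The solution is unique modulo lcm(221, 138073) = 2347241.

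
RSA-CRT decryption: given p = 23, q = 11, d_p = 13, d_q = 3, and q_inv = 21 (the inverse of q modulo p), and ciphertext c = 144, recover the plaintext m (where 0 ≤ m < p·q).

243

m₁ = c^(d_p) mod p: c ≡ 6 (mod 23), and 6^13 mod 23 = 13.
m₂ = c^(d_q) mod q: c ≡ 1 (mod 11), and 1^3 mod 11 = 1.
h = q_inv·(m₁ − m₂) mod p = 21·(13 − 1) mod 23 = 22.
m = m₂ + h·q = 1 + 22·11 = 243.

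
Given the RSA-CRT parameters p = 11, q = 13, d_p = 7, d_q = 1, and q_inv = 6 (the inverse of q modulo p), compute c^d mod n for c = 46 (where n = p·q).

m₁ = c^(d_p) mod p: c ≡ 2 (mod 11), and 2^7 mod 11 = 7.
m₂ = c^(d_q) mod q: c ≡ 7 (mod 13), and 7^1 mod 13 = 7.
h = q_inv·(m₁ − m₂) mod p = 6·(7 − 7) mod 11 = 0.
m = m₂ + h·q = 7 + 0·13 = 7.

7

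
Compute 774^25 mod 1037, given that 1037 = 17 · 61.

Mod 17: 774 ≡ 9; by Fermat, exponent reduces to 25 mod 16 = 9; 9^9 ≡ 9 (mod 17).
Mod 61: 774 ≡ 42; 42^25 ≡ 47 (mod 61).
Combine by CRT: x ≡ 9 (mod 17), x ≡ 47 (mod 61) ⇒ x ≡ 230 (mod 1037).

230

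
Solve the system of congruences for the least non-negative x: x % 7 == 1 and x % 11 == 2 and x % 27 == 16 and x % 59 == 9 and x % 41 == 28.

The moduli are pairwise coprime; N = 7·11·27·59·41 = 5029101.
N/7 = 718443; 718443 ≡ 5 (mod 7); 5·3 ≡ 1, so inverse 3.
N/11 = 457191; 457191 ≡ 9 (mod 11); 9·5 ≡ 1, so inverse 5.
N/27 = 186263; 186263 ≡ 17 (mod 27); 17·8 ≡ 1, so inverse 8.
N/59 = 85239; 85239 ≡ 43 (mod 59); 43·11 ≡ 1, so inverse 11.
N/41 = 122661; 122661 ≡ 30 (mod 41); 30·26 ≡ 1, so inverse 26.
x ≡ 1·718443·3 + 2·457191·5 + 16·186263·8 + 9·85239·11 + 28·122661·26 = 128304772.
128304772 mod 5029101 = 2577247.

2577247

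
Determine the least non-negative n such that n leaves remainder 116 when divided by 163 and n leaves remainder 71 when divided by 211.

23914

Combine the congruences pairwise.
From n ≡ 116 (mod 163) write n = 116 + 163t. Substituting into n ≡ 71 (mod 211) gives 163t ≡ 166 (mod 211), and since 163⁻¹ ≡ 189 (mod 211), t ≡ 146. Hence n ≡ 116 + 163·146 = 23914 (mod 34393).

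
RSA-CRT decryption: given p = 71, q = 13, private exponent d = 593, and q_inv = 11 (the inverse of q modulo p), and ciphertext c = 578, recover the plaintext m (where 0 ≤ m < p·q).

d_p = d mod (p−1) = 593 mod 70 = 33; d_q = d mod (q−1) = 5.
m₁ = c^(d_p) mod p: c ≡ 10 (mod 71), and 10^33 mod 71 = 49.
m₂ = c^(d_q) mod q: c ≡ 6 (mod 13), and 6^5 mod 13 = 2.
h = q_inv·(m₁ − m₂) mod p = 11·(49 − 2) mod 71 = 20.
m = m₂ + h·q = 2 + 20·13 = 262.

262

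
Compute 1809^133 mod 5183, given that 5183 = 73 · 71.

Mod 73: 1809 ≡ 57; by Fermat, exponent reduces to 133 mod 72 = 61; 57^61 ≡ 71 (mod 73).
Mod 71: 1809 ≡ 34; by Fermat, exponent reduces to 133 mod 70 = 63; 34^63 ≡ 70 (mod 71).
Combine by CRT: x ≡ 71 (mod 73), x ≡ 70 (mod 71) ⇒ x ≡ 2626 (mod 5183).

2626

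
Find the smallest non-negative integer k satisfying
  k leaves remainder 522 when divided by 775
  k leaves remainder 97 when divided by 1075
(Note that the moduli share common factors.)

gcd(775, 1075) = 25 and 25 | (97 − 522), so the pair is consistent; merging gives k ≡ 4397 (mod 33325), where 33325 = lcm(775, 1075).
The solution is unique modulo lcm(775, 1075) = 33325.

4397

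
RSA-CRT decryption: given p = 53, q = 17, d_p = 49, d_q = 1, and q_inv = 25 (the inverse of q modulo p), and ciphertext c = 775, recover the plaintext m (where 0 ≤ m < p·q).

m₁ = c^(d_p) mod p: c ≡ 33 (mod 53), and 33^49 mod 53 = 18.
m₂ = c^(d_q) mod q: c ≡ 10 (mod 17), and 10^1 mod 17 = 10.
h = q_inv·(m₁ − m₂) mod p = 25·(18 − 10) mod 53 = 41.
m = m₂ + h·q = 10 + 41·17 = 707.

707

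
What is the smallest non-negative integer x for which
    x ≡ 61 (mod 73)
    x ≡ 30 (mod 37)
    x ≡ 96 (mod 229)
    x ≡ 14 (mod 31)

18830995

Combine the congruences pairwise.
From x ≡ 61 (mod 73) write x = 61 + 73t. Substituting into x ≡ 30 (mod 37) gives 73t ≡ 6 (mod 37), and since 36⁻¹ ≡ 36 (mod 37), t ≡ 31. Hence x ≡ 61 + 73·31 = 2324 (mod 2701).
From x ≡ 2324 (mod 2701) write x = 2324 + 2701t. Substituting into x ≡ 96 (mod 229) gives 2701t ≡ 62 (mod 229), and since 182⁻¹ ≡ 190 (mod 229), t ≡ 101. Hence x ≡ 2324 + 2701·101 = 275125 (mod 618529).
From x ≡ 275125 (mod 618529) write x = 275125 + 618529t. Substituting into x ≡ 14 (mod 31) gives 618529t ≡ 14 (mod 31), and since 17⁻¹ ≡ 11 (mod 31), t ≡ 30. Hence x ≡ 275125 + 618529·30 = 18830995 (mod 19174399).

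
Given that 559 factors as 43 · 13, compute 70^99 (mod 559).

242

Mod 43: 70 ≡ 27; by Fermat, exponent reduces to 99 mod 42 = 15; 27^15 ≡ 27 (mod 43).
Mod 13: 70 ≡ 5; by Fermat, exponent reduces to 99 mod 12 = 3; 5^3 ≡ 8 (mod 13).
Combine by CRT: x ≡ 27 (mod 43), x ≡ 8 (mod 13) ⇒ x ≡ 242 (mod 559).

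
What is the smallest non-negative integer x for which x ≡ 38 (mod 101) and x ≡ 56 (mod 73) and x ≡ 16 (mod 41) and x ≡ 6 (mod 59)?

The moduli are pairwise coprime; N = 101·73·41·59 = 17835287.
N/101 = 176587; 176587 ≡ 39 (mod 101); 39·57 ≡ 1, so inverse 57.
N/73 = 244319; 244319 ≡ 61 (mod 73); 61·6 ≡ 1, so inverse 6.
N/41 = 435007; 435007 ≡ 38 (mod 41); 38·27 ≡ 1, so inverse 27.
N/59 = 302293; 302293 ≡ 36 (mod 59); 36·41 ≡ 1, so inverse 41.
x ≡ 38·176587·57 + 56·244319·6 + 16·435007·27 + 6·302293·41 = 726865728.
726865728 mod 17835287 = 13454248.

13454248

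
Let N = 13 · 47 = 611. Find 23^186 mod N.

Mod 13: 23 ≡ 10; by Fermat, exponent reduces to 186 mod 12 = 6; 10^6 ≡ 1 (mod 13).
Mod 47: 23 ≡ 23; by Fermat, exponent reduces to 186 mod 46 = 2; 23^2 ≡ 12 (mod 47).
Combine by CRT: x ≡ 1 (mod 13), x ≡ 12 (mod 47) ⇒ x ≡ 482 (mod 611).

482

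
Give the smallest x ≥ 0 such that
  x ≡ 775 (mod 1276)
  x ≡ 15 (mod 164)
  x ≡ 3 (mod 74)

696195

Combine the congruences pairwise.
gcd(1276, 164) = 4 and 4 | (15 − 775), so the pair is consistent; merging gives x ≡ 16087 (mod 52316), where 52316 = lcm(1276, 164).
gcd(52316, 74) = 2 and 2 | (3 − 16087), so the pair is consistent; merging gives x ≡ 696195 (mod 1935692), where 1935692 = lcm(52316, 74).
The solution is unique modulo lcm(1276, 164, 74) = 1935692.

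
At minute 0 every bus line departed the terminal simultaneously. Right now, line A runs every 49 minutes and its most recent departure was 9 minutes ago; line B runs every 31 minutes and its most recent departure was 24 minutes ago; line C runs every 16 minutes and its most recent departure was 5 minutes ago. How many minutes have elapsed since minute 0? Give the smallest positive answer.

15493

The moduli are pairwise coprime; N = 49·31·16 = 24304.
N/49 = 496; 496 ≡ 6 (mod 49); 6·41 ≡ 1, so inverse 41.
N/31 = 784; 784 ≡ 9 (mod 31); 9·7 ≡ 1, so inverse 7.
N/16 = 1519; 1519 ≡ 15 (mod 16); 15·15 ≡ 1, so inverse 15.
t ≡ 9·496·41 + 24·784·7 + 5·1519·15 = 428661.
428661 mod 24304 = 15493.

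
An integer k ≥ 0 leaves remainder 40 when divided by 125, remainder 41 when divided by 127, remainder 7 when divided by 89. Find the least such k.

From k ≡ 40 (mod 125) write k = 40 + 125t. Substituting into k ≡ 41 (mod 127) gives 125t ≡ 1 (mod 127), and since 125⁻¹ ≡ 63 (mod 127), t ≡ 63. Hence k ≡ 40 + 125·63 = 7915 (mod 15875).
From k ≡ 7915 (mod 15875) write k = 7915 + 15875t. Substituting into k ≡ 7 (mod 89) gives 15875t ≡ 13 (mod 89), and since 33⁻¹ ≡ 27 (mod 89), t ≡ 84. Hence k ≡ 7915 + 15875·84 = 1341415 (mod 1412875).

1341415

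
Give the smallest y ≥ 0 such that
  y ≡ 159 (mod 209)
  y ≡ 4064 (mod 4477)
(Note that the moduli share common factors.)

gcd(209, 4477) = 11 and 11 | (4064 − 159), so the pair is consistent; merging gives y ≡ 71219 (mod 85063), where 85063 = lcm(209, 4477).
The solution is unique modulo lcm(209, 4477) = 85063.

71219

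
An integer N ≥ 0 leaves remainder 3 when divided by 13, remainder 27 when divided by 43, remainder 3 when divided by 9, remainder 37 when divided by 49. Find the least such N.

100389

Combine the congruences pairwise.
From N ≡ 3 (mod 13) write N = 3 + 13t. Substituting into N ≡ 27 (mod 43) gives 13t ≡ 24 (mod 43), and since 13⁻¹ ≡ 10 (mod 43), t ≡ 25. Hence N ≡ 3 + 13·25 = 328 (mod 559).
From N ≡ 328 (mod 559) write N = 328 + 559t. Substituting into N ≡ 3 (mod 9) gives 559t ≡ 8 (mod 9), and since 1⁻¹ ≡ 1 (mod 9), t ≡ 8. Hence N ≡ 328 + 559·8 = 4800 (mod 5031).
From N ≡ 4800 (mod 5031) write N = 4800 + 5031t. Substituting into N ≡ 37 (mod 49) gives 5031t ≡ 39 (mod 49), and since 33⁻¹ ≡ 3 (mod 49), t ≡ 19. Hence N ≡ 4800 + 5031·19 = 100389 (mod 246519).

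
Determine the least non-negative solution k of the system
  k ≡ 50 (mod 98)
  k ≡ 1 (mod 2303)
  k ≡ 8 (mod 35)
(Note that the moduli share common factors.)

20728

gcd(98, 2303) = 49 and 49 | (1 − 50), so the pair is consistent; merging gives k ≡ 2304 (mod 4606), where 4606 = lcm(98, 2303).
gcd(4606, 35) = 7 and 7 | (8 − 2304), so the pair is consistent; merging gives k ≡ 20728 (mod 23030), where 23030 = lcm(4606, 35).
The solution is unique modulo lcm(98, 2303, 35) = 23030.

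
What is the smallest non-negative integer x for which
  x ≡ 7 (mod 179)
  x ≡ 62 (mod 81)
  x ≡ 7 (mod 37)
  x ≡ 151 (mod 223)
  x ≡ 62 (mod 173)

From x ≡ 7 (mod 179) write x = 7 + 179t. Substituting into x ≡ 62 (mod 81) gives 179t ≡ 55 (mod 81), and since 17⁻¹ ≡ 62 (mod 81), t ≡ 8. Hence x ≡ 7 + 179·8 = 1439 (mod 14499).
From x ≡ 1439 (mod 14499) write x = 1439 + 14499t. Substituting into x ≡ 7 (mod 37) gives 14499t ≡ 11 (mod 37), and since 32⁻¹ ≡ 22 (mod 37), t ≡ 20. Hence x ≡ 1439 + 14499·20 = 291419 (mod 536463).
From x ≡ 291419 (mod 536463) write x = 291419 + 536463t. Substituting into x ≡ 151 (mod 223) gives 536463t ≡ 193 (mod 223), and since 148⁻¹ ≡ 110 (mod 223), t ≡ 45. Hence x ≡ 291419 + 536463·45 = 24432254 (mod 119631249).
From x ≡ 24432254 (mod 119631249) write x = 24432254 + 119631249t. Substituting into x ≡ 62 (mod 173) gives 119631249t ≡ 79 (mod 173), and since 19⁻¹ ≡ 82 (mod 173), t ≡ 77. Hence x ≡ 24432254 + 119631249·77 = 9236038427 (mod 20696206077).

9236038427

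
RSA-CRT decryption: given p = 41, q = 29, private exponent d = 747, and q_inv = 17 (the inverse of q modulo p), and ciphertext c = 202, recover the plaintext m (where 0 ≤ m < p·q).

260

d_p = d mod (p−1) = 747 mod 40 = 27; d_q = d mod (q−1) = 19.
m₁ = c^(d_p) mod p: c ≡ 38 (mod 41), and 38^27 mod 41 = 14.
m₂ = c^(d_q) mod q: c ≡ 28 (mod 29), and 28^19 mod 29 = 28.
h = q_inv·(m₁ − m₂) mod p = 17·(14 − 28) mod 41 = 8.
m = m₂ + h·q = 28 + 8·29 = 260.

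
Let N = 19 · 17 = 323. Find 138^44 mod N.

Mod 19: 138 ≡ 5; by Fermat, exponent reduces to 44 mod 18 = 8; 5^8 ≡ 4 (mod 19).
Mod 17: 138 ≡ 2; by Fermat, exponent reduces to 44 mod 16 = 12; 2^12 ≡ 16 (mod 17).
Combine by CRT: x ≡ 4 (mod 19), x ≡ 16 (mod 17) ⇒ x ≡ 118 (mod 323).

118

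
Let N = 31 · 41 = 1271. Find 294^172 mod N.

Mod 31: 294 ≡ 15; by Fermat, exponent reduces to 172 mod 30 = 22; 15^22 ≡ 8 (mod 31).
Mod 41: 294 ≡ 7; by Fermat, exponent reduces to 172 mod 40 = 12; 7^12 ≡ 31 (mod 41).
Combine by CRT: x ≡ 8 (mod 31), x ≡ 31 (mod 41) ⇒ x ≡ 318 (mod 1271).

318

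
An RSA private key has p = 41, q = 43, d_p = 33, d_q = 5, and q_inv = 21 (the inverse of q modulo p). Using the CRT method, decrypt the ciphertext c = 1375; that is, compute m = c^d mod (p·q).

m₁ = c^(d_p) mod p: c ≡ 22 (mod 41), and 22^33 mod 41 = 15.
m₂ = c^(d_q) mod q: c ≡ 42 (mod 43), and 42^5 mod 43 = 42.
h = q_inv·(m₁ − m₂) mod p = 21·(15 − 42) mod 41 = 7.
m = m₂ + h·q = 42 + 7·43 = 343.

343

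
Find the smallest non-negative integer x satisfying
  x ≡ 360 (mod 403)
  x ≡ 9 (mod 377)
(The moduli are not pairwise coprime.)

763

gcd(403, 377) = 13 and 13 | (9 − 360), so the pair is consistent; merging gives x ≡ 763 (mod 11687), where 11687 = lcm(403, 377).
The solution is unique modulo lcm(403, 377) = 11687.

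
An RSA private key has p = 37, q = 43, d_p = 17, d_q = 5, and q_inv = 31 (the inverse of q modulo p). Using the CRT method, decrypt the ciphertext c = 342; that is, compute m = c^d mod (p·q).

699

m₁ = c^(d_p) mod p: c ≡ 9 (mod 37), and 9^17 mod 37 = 33.
m₂ = c^(d_q) mod q: c ≡ 41 (mod 43), and 41^5 mod 43 = 11.
h = q_inv·(m₁ − m₂) mod p = 31·(33 − 11) mod 37 = 16.
m = m₂ + h·q = 11 + 16·43 = 699.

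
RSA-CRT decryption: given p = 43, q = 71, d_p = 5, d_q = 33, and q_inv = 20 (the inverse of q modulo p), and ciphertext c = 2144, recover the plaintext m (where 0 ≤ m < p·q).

2673

m₁ = c^(d_p) mod p: c ≡ 37 (mod 43), and 37^5 mod 43 = 7.
m₂ = c^(d_q) mod q: c ≡ 14 (mod 71), and 14^33 mod 71 = 46.
h = q_inv·(m₁ − m₂) mod p = 20·(7 − 46) mod 43 = 37.
m = m₂ + h·q = 46 + 37·71 = 2673.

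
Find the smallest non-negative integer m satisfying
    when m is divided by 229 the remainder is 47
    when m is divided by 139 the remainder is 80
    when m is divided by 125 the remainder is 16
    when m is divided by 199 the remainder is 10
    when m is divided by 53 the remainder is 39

The moduli are pairwise coprime; N = 229·139·125·199·53 = 41965194625.
N/229 = 183254125; 183254125 ≡ 81 (mod 229); 81·82 ≡ 1, so inverse 82.
N/139 = 301907875; 301907875 ≡ 14 (mod 139); 14·10 ≡ 1, so inverse 10.
N/125 = 335721557; 335721557 ≡ 57 (mod 125); 57·68 ≡ 1, so inverse 68.
N/199 = 210880375; 210880375 ≡ 75 (mod 199); 75·69 ≡ 1, so inverse 69.
N/53 = 791796125; 791796125 ≡ 28 (mod 53); 28·36 ≡ 1, so inverse 36.
m ≡ 47·183254125·82 + 80·301907875·10 + 16·335721557·68 + 10·210880375·69 + 39·791796125·36 = 2570241970016.
2570241970016 mod 41965194625 = 10365097891.

10365097891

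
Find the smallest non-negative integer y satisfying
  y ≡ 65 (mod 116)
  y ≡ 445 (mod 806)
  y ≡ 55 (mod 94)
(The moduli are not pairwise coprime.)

gcd(116, 806) = 2 and 2 | (445 − 65), so the pair is consistent; merging gives y ≡ 35909 (mod 46748), where 46748 = lcm(116, 806).
gcd(46748, 94) = 2 and 2 | (55 − 35909), so the pair is consistent; merging gives y ≡ 1438349 (mod 2197156), where 2197156 = lcm(46748, 94).
The solution is unique modulo lcm(116, 806, 94) = 2197156.

1438349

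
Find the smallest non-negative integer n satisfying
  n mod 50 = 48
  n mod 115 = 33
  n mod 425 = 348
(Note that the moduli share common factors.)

13948

gcd(50, 115) = 5 and 5 | (33 − 48), so the pair is consistent; merging gives n ≡ 148 (mod 1150), where 1150 = lcm(50, 115).
gcd(1150, 425) = 25 and 25 | (348 − 148), so the pair is consistent; merging gives n ≡ 13948 (mod 19550), where 19550 = lcm(1150, 425).
The solution is unique modulo lcm(50, 115, 425) = 19550.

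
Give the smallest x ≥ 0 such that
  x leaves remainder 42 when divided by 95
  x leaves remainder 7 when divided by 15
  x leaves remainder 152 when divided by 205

11632

gcd(95, 15) = 5 and 5 | (7 − 42), so the pair is consistent; merging gives x ≡ 232 (mod 285), where 285 = lcm(95, 15).
gcd(285, 205) = 5 and 5 | (152 − 232), so the pair is consistent; merging gives x ≡ 11632 (mod 11685), where 11685 = lcm(285, 205).
The solution is unique modulo lcm(95, 15, 205) = 11685.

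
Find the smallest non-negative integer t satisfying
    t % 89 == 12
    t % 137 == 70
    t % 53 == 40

The moduli are pairwise coprime; N = 89·137·53 = 646229.
N/89 = 7261; 7261 ≡ 52 (mod 89); 52·12 ≡ 1, so inverse 12.
N/137 = 4717; 4717 ≡ 59 (mod 137); 59·72 ≡ 1, so inverse 72.
N/53 = 12193; 12193 ≡ 3 (mod 53); 3·18 ≡ 1, so inverse 18.
t ≡ 12·7261·12 + 70·4717·72 + 40·12193·18 = 33598224.
33598224 mod 646229 = 640545.

640545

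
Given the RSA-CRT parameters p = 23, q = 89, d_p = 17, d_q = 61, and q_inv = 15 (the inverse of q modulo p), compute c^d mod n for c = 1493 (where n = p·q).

m₁ = c^(d_p) mod p: c ≡ 21 (mod 23), and 21^17 mod 23 = 5.
m₂ = c^(d_q) mod q: c ≡ 69 (mod 89), and 69^61 mod 89 = 18.
h = q_inv·(m₁ − m₂) mod p = 15·(5 − 18) mod 23 = 12.
m = m₂ + h·q = 18 + 12·89 = 1086.

1086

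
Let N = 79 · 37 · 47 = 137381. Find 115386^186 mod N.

Mod 79: 115386 ≡ 46; by Fermat, exponent reduces to 186 mod 78 = 30; 46^30 ≡ 52 (mod 79).
Mod 37: 115386 ≡ 20; by Fermat, exponent reduces to 186 mod 36 = 6; 20^6 ≡ 27 (mod 37).
Mod 47: 115386 ≡ 1; by Fermat, exponent reduces to 186 mod 46 = 2; 1^2 ≡ 1 (mod 47).
Combine by CRT: x ≡ 52 (mod 79), x ≡ 27 (mod 37), x ≡ 1 (mod 47) ⇒ x ≡ 96116 (mod 137381).

96116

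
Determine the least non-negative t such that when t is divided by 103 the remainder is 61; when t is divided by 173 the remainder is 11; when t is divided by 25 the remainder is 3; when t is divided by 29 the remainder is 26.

The moduli are pairwise coprime; N = 103·173·25·29 = 12918775.
N/103 = 125425; 125425 ≡ 74 (mod 103); 74·71 ≡ 1, so inverse 71.
N/173 = 74675; 74675 ≡ 112 (mod 173); 112·17 ≡ 1, so inverse 17.
N/25 = 516751; 516751 ≡ 1 (mod 25), inverse 1.
N/29 = 445475; 445475 ≡ 6 (mod 29); 6·5 ≡ 1, so inverse 5.
t ≡ 61·125425·71 + 11·74675·17 + 3·516751·1 + 26·445475·5 = 616641903.
616641903 mod 12918775 = 9459478.

9459478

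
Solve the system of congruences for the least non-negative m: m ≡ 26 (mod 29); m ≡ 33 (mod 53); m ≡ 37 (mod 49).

Combine the congruences pairwise.
From m ≡ 26 (mod 29) write m = 26 + 29t. Substituting into m ≡ 33 (mod 53) gives 29t ≡ 7 (mod 53), and since 29⁻¹ ≡ 11 (mod 53), t ≡ 24. Hence m ≡ 26 + 29·24 = 722 (mod 1537).
From m ≡ 722 (mod 1537) write m = 722 + 1537t. Substituting into m ≡ 37 (mod 49) gives 1537t ≡ 1 (mod 49), and since 18⁻¹ ≡ 30 (mod 49), t ≡ 30. Hence m ≡ 722 + 1537·30 = 46832 (mod 75313).

46832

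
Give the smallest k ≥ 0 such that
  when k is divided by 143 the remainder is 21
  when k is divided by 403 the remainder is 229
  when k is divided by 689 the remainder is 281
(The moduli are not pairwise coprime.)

211804

gcd(143, 403) = 13 and 13 | (229 − 21), so the pair is consistent; merging gives k ≡ 3453 (mod 4433), where 4433 = lcm(143, 403).
gcd(4433, 689) = 13 and 13 | (281 − 3453), so the pair is consistent; merging gives k ≡ 211804 (mod 234949), where 234949 = lcm(4433, 689).
The solution is unique modulo lcm(143, 403, 689) = 234949.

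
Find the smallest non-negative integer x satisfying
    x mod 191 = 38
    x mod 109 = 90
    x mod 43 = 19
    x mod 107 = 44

95016044

The moduli are pairwise coprime; N = 191·109·43·107 = 95788219.
N/191 = 501509; 501509 ≡ 134 (mod 191); 134·67 ≡ 1, so inverse 67.
N/109 = 878791; 878791 ≡ 33 (mod 109); 33·76 ≡ 1, so inverse 76.
N/43 = 2227633; 2227633 ≡ 18 (mod 43); 18·12 ≡ 1, so inverse 12.
N/107 = 895217; 895217 ≡ 55 (mod 107); 55·72 ≡ 1, so inverse 72.
x ≡ 38·501509·67 + 90·878791·76 + 19·2227633·12 + 44·895217·72 = 10631720134.
10631720134 mod 95788219 = 95016044.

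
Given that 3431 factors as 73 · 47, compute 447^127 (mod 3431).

Mod 73: 447 ≡ 9; by Fermat, exponent reduces to 127 mod 72 = 55; 9^55 ≡ 9 (mod 73).
Mod 47: 447 ≡ 24; by Fermat, exponent reduces to 127 mod 46 = 35; 24^35 ≡ 27 (mod 47).
Combine by CRT: x ≡ 9 (mod 73), x ≡ 27 (mod 47) ⇒ x ≡ 1907 (mod 3431).

1907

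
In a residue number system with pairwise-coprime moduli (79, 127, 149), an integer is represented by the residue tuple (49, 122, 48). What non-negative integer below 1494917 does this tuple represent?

The moduli are pairwise coprime; N = 79·127·149 = 1494917.
N/79 = 18923; 18923 ≡ 42 (mod 79); 42·32 ≡ 1, so inverse 32.
N/127 = 11771; 11771 ≡ 87 (mod 127); 87·73 ≡ 1, so inverse 73.
N/149 = 10033; 10033 ≡ 50 (mod 149); 50·3 ≡ 1, so inverse 3.
x ≡ 49·18923·32 + 122·11771·73 + 48·10033·3 = 135948542.
135948542 mod 1494917 = 1406012.

1406012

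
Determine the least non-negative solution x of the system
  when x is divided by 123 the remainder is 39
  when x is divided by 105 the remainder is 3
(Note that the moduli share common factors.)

4098

gcd(123, 105) = 3 and 3 | (3 − 39), so the pair is consistent; merging gives x ≡ 4098 (mod 4305), where 4305 = lcm(123, 105).
The solution is unique modulo lcm(123, 105) = 4305.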